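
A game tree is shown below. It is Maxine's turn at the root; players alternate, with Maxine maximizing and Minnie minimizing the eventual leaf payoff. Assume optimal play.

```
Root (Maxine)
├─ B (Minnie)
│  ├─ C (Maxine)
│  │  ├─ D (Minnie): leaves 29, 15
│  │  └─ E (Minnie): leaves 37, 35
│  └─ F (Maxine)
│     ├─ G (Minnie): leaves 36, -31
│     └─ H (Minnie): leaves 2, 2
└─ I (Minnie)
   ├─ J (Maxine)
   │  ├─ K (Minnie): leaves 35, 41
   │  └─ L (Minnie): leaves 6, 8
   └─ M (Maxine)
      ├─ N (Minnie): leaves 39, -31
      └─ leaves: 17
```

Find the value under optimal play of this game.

17

D (Minnie): min(29, 15) = 15
E (Minnie): min(37, 35) = 35
C (Maxine): max(15, 35) = 35
G (Minnie): min(36, -31) = -31
H (Minnie): min(2, 2) = 2
F (Maxine): max(-31, 2) = 2
B (Minnie): min(35, 2) = 2
K (Minnie): min(35, 41) = 35
L (Minnie): min(6, 8) = 6
J (Maxine): max(35, 6) = 35
N (Minnie): min(39, -31) = -31
M (Maxine): max(-31, 17) = 17
I (Minnie): min(35, 17) = 17
Root (Maxine): max(2, 17) = 17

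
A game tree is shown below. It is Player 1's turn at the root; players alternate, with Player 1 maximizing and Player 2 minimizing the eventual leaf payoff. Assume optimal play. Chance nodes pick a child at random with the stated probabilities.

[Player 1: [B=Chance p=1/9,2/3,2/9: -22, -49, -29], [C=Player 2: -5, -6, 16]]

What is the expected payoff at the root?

B (Chance): 1/9·-22 + 2/3·-49 + 2/9·-29 = -41.56
C (Player 2): min(-5, -6, 16) = -6
Root (Player 1): max(-41.56, -6) = -6

-6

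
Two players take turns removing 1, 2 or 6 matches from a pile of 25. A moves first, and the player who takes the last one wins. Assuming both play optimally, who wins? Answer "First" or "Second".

First

Positions where the player to move wins (W) vs loses (L):
i:   0  1  2  3  4  5  6  7  8  9 10 11 12 13 14 15 16 17 18 19 20 21 22 23 24 25
     L  W  W  L  W  W  W  L  W  W  L  W  W  W  L  W  W  L  W  W  W  L  W  W  L  W
Position 25 is W, so the first player wins.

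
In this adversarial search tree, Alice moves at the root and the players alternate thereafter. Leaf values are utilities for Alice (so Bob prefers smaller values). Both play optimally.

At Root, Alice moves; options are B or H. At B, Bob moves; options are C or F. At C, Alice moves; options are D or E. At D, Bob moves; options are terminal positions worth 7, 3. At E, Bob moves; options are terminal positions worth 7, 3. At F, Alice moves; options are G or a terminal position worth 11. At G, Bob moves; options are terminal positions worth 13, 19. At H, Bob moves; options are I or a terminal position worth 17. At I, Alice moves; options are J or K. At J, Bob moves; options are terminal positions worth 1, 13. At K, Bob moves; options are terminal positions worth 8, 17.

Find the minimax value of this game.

8

D (Bob): min(7, 3) = 3
E (Bob): min(7, 3) = 3
C (Alice): max(3, 3) = 3
G (Bob): min(13, 19) = 13
F (Alice): max(13, 11) = 13
B (Bob): min(3, 13) = 3
J (Bob): min(1, 13) = 1
K (Bob): min(8, 17) = 8
I (Alice): max(1, 8) = 8
H (Bob): min(8, 17) = 8
Root (Alice): max(3, 8) = 8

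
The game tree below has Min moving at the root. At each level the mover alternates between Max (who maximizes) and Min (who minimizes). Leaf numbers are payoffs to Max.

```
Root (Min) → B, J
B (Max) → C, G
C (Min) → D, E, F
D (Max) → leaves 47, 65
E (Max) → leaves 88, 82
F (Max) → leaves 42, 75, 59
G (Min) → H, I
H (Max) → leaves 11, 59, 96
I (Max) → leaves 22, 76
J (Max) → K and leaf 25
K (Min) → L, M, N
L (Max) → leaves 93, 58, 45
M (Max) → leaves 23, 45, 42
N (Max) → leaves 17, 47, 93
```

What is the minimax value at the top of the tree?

45

D (Max): max(47, 65) = 65
E (Max): max(88, 82) = 88
F (Max): max(42, 75, 59) = 75
C (Min): min(65, 88, 75) = 65
H (Max): max(11, 59, 96) = 96
I (Max): max(22, 76) = 76
G (Min): min(96, 76) = 76
B (Max): max(65, 76) = 76
L (Max): max(93, 58, 45) = 93
M (Max): max(23, 45, 42) = 45
N (Max): max(17, 47, 93) = 93
K (Min): min(93, 45, 93) = 45
J (Max): max(45, 25) = 45
Root (Min): min(76, 45) = 45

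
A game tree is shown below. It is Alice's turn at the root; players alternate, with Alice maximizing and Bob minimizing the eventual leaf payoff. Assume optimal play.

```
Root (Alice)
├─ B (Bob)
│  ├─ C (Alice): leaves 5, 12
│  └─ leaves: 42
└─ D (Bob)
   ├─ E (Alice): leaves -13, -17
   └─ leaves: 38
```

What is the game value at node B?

12

C: max(5, 12) = 12
B: min(12, 42) = 12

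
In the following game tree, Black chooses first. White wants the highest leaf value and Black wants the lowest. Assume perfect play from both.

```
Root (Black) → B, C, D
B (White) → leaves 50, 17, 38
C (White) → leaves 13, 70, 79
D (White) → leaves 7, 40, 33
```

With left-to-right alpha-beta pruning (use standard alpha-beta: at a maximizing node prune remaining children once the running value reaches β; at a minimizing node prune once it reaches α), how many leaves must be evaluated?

B [α=-∞,β=+∞]: v=50
C [α=-∞,β=50]: v=70 after child 2 ≥ β → β-cutoff, skip 1
D [α=-∞,β=50]: v=40
Root [α=-∞,β=+∞]: v=40
Leaves evaluated: 8 of 9.

8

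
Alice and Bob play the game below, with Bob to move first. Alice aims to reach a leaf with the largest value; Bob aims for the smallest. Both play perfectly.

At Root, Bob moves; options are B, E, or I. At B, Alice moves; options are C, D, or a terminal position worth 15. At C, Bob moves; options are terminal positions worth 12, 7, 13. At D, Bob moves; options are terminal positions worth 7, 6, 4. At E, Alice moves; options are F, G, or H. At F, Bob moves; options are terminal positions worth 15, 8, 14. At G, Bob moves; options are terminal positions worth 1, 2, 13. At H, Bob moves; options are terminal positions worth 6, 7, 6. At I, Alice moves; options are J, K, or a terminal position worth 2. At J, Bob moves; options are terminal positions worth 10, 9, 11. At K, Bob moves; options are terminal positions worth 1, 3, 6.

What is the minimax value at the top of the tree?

8

C (Bob): min(12, 7, 13) = 7
D (Bob): min(7, 6, 4) = 4
B (Alice): max(7, 4, 15) = 15
F (Bob): min(15, 8, 14) = 8
G (Bob): min(1, 2, 13) = 1
H (Bob): min(6, 7, 6) = 6
E (Alice): max(8, 1, 6) = 8
J (Bob): min(10, 9, 11) = 9
K (Bob): min(1, 3, 6) = 1
I (Alice): max(9, 1, 2) = 9
Root (Bob): min(15, 8, 9) = 8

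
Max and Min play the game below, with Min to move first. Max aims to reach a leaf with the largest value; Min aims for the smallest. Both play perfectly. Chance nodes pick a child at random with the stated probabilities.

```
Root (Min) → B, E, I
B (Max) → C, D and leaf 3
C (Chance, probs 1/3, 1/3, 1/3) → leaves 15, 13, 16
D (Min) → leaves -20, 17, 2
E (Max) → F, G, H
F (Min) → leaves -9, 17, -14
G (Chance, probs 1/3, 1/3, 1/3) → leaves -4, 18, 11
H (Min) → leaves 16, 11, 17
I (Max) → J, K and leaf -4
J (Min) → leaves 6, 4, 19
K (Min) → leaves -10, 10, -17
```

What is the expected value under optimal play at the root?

4

C (Chance): 1/3·15 + 1/3·13 + 1/3·16 = 14.67
D (Min): min(-20, 17, 2) = -20
B (Max): max(14.67, -20, 3) = 14.67
F (Min): min(-9, 17, -14) = -14
G (Chance): 1/3·-4 + 1/3·18 + 1/3·11 = 8.33
H (Min): min(16, 11, 17) = 11
E (Max): max(-14, 8.33, 11) = 11
J (Min): min(6, 4, 19) = 4
K (Min): min(-10, 10, -17) = -17
I (Max): max(4, -17, -4) = 4
Root (Min): min(14.67, 11, 4) = 4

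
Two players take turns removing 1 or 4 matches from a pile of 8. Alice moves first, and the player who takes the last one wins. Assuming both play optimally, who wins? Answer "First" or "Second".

First

W/L table (W = player to move can force a win):
i:   0  1  2  3  4  5  6  7  8
     L  W  L  W  W  L  W  L  W
Position 8 is W, so the first player wins.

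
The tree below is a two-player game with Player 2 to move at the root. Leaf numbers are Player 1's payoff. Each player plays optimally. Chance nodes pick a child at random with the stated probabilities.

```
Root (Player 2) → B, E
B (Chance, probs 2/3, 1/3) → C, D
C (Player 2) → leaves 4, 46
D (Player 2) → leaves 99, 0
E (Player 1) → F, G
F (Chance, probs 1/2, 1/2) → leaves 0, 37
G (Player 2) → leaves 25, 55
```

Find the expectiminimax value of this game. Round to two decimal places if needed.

2.67

C (Player 2): min(4, 46) = 4
D (Player 2): min(99, 0) = 0
B (Chance): 2/3·4 + 1/3·0 = 2.67
F (Chance): 1/2·0 + 1/2·37 = 18.5
G (Player 2): min(25, 55) = 25
E (Player 1): max(18.5, 25) = 25
Root (Player 2): min(2.67, 25) = 2.67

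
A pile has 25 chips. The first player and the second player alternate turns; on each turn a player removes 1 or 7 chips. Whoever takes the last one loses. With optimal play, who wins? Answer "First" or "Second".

Second

i:   0  1  2  3  4  5  6  7  8  9 10 11 12 13 14 15 16 17 18 19 20 21 22 23 24 25
     W  L  W  L  W  L  W  L  W  L  W  L  W  L  W  L  W  L  W  L  W  L  W  L  W  L
Position 25 is L, so the second player wins.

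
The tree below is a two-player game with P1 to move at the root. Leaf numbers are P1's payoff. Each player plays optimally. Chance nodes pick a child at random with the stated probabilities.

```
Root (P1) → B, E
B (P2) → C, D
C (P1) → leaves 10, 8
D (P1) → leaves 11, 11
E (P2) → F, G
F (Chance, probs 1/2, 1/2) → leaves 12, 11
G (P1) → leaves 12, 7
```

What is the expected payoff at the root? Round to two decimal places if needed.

C (P1): max(10, 8) = 10
D (P1): max(11, 11) = 11
B (P2): min(10, 11) = 10
F (Chance): 1/2·12 + 1/2·11 = 11.5
G (P1): max(12, 7) = 12
E (P2): min(11.5, 12) = 11.5
Root (P1): max(10, 11.5) = 11.5

11.5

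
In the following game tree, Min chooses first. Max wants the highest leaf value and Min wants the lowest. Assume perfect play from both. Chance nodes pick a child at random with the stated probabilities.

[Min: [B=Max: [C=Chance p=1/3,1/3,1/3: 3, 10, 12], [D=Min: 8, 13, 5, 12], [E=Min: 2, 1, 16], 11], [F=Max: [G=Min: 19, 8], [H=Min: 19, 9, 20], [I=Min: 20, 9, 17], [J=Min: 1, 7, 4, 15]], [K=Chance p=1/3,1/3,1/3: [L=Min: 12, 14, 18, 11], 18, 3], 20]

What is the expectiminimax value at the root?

9

C (Chance): 1/3·3 + 1/3·10 + 1/3·12 = 8.33
D (Min): min(8, 13, 5, 12) = 5
E (Min): min(2, 1, 16) = 1
B (Max): max(8.33, 5, 1, 11) = 11
G (Min): min(19, 8) = 8
H (Min): min(19, 9, 20) = 9
I (Min): min(20, 9, 17) = 9
J (Min): min(1, 7, 4, 15) = 1
F (Max): max(8, 9, 9, 1) = 9
L (Min): min(12, 14, 18, 11) = 11
K (Chance): 1/3·11 + 1/3·18 + 1/3·3 = 10.67
Root (Min): min(11, 9, 10.67, 20) = 9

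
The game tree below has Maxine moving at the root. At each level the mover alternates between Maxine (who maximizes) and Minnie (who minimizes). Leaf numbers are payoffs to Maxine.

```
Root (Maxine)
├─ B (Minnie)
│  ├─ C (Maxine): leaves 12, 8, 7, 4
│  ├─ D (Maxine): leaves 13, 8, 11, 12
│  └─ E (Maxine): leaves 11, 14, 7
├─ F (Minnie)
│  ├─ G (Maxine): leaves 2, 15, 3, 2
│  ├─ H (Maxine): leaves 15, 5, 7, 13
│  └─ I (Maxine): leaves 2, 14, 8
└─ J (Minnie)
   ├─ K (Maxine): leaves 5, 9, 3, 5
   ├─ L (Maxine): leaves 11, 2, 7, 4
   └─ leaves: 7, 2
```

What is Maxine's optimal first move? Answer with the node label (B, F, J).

C (Maxine): max(12, 8, 7, 4) = 12
D (Maxine): max(13, 8, 11, 12) = 13
E (Maxine): max(11, 14, 7) = 14
B (Minnie): min(12, 13, 14) = 12
G (Maxine): max(2, 15, 3, 2) = 15
H (Maxine): max(15, 5, 7, 13) = 15
I (Maxine): max(2, 14, 8) = 14
F (Minnie): min(15, 15, 14) = 14
K (Maxine): max(5, 9, 3, 5) = 9
L (Maxine): max(11, 2, 7, 4) = 11
J (Minnie): min(9, 11, 7, 2) = 2
Root (Maxine): max(12, 14, 2) = 14
Maxine picks the child with the highest value: F (value 14).

F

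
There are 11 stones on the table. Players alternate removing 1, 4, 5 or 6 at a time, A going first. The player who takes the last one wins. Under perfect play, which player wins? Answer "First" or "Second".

Second

Compute winning (W) and losing (L) positions by backward induction:
i:   0  1  2  3  4  5  6  7  8  9 10 11
     L  W  L  W  W  W  W  W  W  L  W  L
Position 11 is L, so the second player wins.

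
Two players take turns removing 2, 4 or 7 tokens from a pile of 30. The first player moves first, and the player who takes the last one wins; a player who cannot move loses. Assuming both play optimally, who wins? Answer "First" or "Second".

W/L table (W = player to move can force a win):
i:   0  1  2  3  4  5  6  7  8  9 10 11 12 13 14 15 16 17 18 19 20 21 22 23 24 25 26 27 28 29 30
     L  L  W  W  W  W  L  W  W  L  W  W  L  W  W  L  W  W  L  W  W  L  W  W  L  W  W  L  W  W  L
Position 30 is L, so the second player wins.

Second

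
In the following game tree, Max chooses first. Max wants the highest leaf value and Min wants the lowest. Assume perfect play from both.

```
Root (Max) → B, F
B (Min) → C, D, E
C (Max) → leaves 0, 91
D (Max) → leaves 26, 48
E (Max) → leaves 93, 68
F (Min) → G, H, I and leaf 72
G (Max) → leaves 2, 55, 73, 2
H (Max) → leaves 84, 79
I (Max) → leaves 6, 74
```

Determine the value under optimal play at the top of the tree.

72

C (Max): max(0, 91) = 91
D (Max): max(26, 48) = 48
E (Max): max(93, 68) = 93
B (Min): min(91, 48, 93) = 48
G (Max): max(2, 55, 73, 2) = 73
H (Max): max(84, 79) = 84
I (Max): max(6, 74) = 74
F (Min): min(73, 84, 74, 72) = 72
Root (Max): max(48, 72) = 72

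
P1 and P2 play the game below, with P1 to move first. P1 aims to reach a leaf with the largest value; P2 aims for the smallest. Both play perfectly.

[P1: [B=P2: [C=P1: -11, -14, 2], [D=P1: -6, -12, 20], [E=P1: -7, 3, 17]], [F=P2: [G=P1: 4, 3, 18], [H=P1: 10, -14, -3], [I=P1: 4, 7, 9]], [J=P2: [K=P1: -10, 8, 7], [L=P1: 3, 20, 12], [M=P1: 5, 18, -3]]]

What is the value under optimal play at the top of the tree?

C (P1): max(-11, -14, 2) = 2
D (P1): max(-6, -12, 20) = 20
E (P1): max(-7, 3, 17) = 17
B (P2): min(2, 20, 17) = 2
G (P1): max(4, 3, 18) = 18
H (P1): max(10, -14, -3) = 10
I (P1): max(4, 7, 9) = 9
F (P2): min(18, 10, 9) = 9
K (P1): max(-10, 8, 7) = 8
L (P1): max(3, 20, 12) = 20
M (P1): max(5, 18, -3) = 18
J (P2): min(8, 20, 18) = 8
Root (P1): max(2, 9, 8) = 9

9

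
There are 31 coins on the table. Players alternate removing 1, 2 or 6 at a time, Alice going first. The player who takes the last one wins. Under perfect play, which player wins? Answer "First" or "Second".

W/L table (W = player to move can force a win):
i:   0  1  2  3  4  5  6  7  8  9 10 11 12 13 14 15 16 17 18 19 20 21 22 23 24 25 26 27 28 29 30 31
     L  W  W  L  W  W  W  L  W  W  L  W  W  W  L  W  W  L  W  W  W  L  W  W  L  W  W  W  L  W  W  L
Position 31 is L, so the second player wins.

Second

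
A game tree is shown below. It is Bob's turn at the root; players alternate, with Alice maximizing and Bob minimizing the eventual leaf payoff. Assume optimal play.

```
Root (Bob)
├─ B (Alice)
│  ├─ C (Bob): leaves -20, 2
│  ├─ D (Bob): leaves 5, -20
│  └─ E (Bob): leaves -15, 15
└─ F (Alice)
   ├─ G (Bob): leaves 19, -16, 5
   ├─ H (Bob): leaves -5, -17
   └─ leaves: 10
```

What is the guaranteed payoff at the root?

-15

C (Bob): min(-20, 2) = -20
D (Bob): min(5, -20) = -20
E (Bob): min(-15, 15) = -15
B (Alice): max(-20, -20, -15) = -15
G (Bob): min(19, -16, 5) = -16
H (Bob): min(-5, -17) = -17
F (Alice): max(-16, -17, 10) = 10
Root (Bob): min(-15, 10) = -15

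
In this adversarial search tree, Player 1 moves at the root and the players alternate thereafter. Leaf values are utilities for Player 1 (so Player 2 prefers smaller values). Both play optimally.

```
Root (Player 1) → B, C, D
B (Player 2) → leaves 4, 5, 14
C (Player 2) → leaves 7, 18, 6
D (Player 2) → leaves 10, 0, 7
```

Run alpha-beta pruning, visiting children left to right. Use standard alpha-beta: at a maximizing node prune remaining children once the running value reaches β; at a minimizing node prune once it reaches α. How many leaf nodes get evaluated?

8

B [α=-∞,β=+∞]: v=4
C [α=4,β=+∞]: v=6
D [α=6,β=+∞]: v=0 after child 2 ≤ α → α-cutoff, skip 1
Root [α=-∞,β=+∞]: v=6
Leaves evaluated: 8 of 9.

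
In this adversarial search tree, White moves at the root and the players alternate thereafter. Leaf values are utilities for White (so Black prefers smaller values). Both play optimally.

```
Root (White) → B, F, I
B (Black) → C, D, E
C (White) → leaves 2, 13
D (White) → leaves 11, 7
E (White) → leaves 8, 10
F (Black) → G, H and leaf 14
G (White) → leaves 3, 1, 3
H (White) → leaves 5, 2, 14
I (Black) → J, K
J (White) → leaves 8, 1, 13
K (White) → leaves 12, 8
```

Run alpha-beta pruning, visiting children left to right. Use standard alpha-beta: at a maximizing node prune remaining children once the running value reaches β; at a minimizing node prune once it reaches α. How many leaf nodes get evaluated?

C [α=-∞,β=+∞]: v=13
D [α=-∞,β=13]: v=11
E [α=-∞,β=11]: v=10
B [α=-∞,β=+∞]: v=10
G [α=10,β=+∞]: v=3
F [α=10,β=+∞]: v=3 after child 1 ≤ α → α-cutoff, skip 2
J [α=10,β=+∞]: v=13
K [α=10,β=13]: v=12
I [α=10,β=+∞]: v=12
Root [α=-∞,β=+∞]: v=12
Leaves evaluated: 14 of 18.

14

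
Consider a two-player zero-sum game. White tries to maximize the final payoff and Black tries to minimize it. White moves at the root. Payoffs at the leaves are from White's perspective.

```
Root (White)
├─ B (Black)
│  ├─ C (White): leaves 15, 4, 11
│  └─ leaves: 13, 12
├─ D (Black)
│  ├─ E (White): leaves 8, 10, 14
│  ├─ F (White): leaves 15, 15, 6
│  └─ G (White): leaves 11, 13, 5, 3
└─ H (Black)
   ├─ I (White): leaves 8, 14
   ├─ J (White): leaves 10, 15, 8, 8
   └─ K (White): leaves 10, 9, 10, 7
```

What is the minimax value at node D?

13

E: max(8, 10, 14) = 14
F: max(15, 15, 6) = 15
G: max(11, 13, 5, 3) = 13
D: min(14, 15, 13) = 13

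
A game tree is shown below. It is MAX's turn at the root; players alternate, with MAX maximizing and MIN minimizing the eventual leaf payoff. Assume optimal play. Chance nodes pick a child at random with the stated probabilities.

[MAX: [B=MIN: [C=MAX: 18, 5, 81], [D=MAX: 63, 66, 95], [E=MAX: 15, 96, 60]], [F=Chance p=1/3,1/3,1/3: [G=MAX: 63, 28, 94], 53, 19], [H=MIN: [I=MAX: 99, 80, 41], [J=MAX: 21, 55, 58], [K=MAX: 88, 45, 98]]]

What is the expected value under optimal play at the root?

C (MAX): max(18, 5, 81) = 81
D (MAX): max(63, 66, 95) = 95
E (MAX): max(15, 96, 60) = 96
B (MIN): min(81, 95, 96) = 81
G (MAX): max(63, 28, 94) = 94
F (Chance): 1/3·94 + 1/3·53 + 1/3·19 = 55.33
I (MAX): max(99, 80, 41) = 99
J (MAX): max(21, 55, 58) = 58
K (MAX): max(88, 45, 98) = 98
H (MIN): min(99, 58, 98) = 58
Root (MAX): max(81, 55.33, 58) = 81

81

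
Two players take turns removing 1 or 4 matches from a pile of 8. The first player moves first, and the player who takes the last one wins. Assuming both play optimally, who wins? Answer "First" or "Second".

First

Mark each pile size as W (mover wins) or L (mover loses):
i:   0  1  2  3  4  5  6  7  8
     L  W  L  W  W  L  W  L  W
Position 8 is W, so the first player wins.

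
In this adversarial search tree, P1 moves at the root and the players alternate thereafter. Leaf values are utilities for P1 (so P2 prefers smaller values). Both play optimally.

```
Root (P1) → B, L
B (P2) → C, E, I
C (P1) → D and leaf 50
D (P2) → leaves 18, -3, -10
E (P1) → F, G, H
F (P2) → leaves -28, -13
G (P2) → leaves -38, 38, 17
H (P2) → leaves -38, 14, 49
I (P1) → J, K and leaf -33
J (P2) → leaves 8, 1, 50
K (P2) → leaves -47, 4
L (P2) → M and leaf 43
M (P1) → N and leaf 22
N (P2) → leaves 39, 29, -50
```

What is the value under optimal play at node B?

D: min(18, -3, -10) = -10
C: max(-10, 50) = 50
F: min(-28, -13) = -28
G: min(-38, 38, 17) = -38
H: min(-38, 14, 49) = -38
E: max(-28, -38, -38) = -28
J: min(8, 1, 50) = 1
K: min(-47, 4) = -47
I: max(1, -47, -33) = 1
B: min(50, -28, 1) = -28

-28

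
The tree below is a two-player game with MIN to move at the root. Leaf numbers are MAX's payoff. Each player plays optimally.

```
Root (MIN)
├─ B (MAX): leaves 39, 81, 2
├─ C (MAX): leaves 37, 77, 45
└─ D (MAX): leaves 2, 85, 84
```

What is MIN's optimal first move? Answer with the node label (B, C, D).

C

B (MAX): max(39, 81, 2) = 81
C (MAX): max(37, 77, 45) = 77
D (MAX): max(2, 85, 84) = 85
Root (MIN): min(81, 77, 85) = 77
MIN picks the child with the lowest value: C (value 77).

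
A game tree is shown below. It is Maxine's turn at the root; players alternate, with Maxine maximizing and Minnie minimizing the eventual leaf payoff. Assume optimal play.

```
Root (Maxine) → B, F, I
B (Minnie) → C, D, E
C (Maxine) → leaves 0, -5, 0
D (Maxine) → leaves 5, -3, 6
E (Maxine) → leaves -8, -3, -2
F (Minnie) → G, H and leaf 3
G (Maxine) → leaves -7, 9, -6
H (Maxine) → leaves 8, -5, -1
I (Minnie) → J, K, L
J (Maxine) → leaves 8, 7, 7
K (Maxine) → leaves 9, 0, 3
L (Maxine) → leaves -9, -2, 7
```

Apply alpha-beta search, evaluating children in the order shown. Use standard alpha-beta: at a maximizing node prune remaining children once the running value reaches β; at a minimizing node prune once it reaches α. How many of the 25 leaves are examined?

C [α=-∞,β=+∞]: v=0
D [α=-∞,β=0]: v=5 after child 1 ≥ β → β-cutoff, skip 2
E [α=-∞,β=0]: v=-2
B [α=-∞,β=+∞]: v=-2
G [α=-2,β=+∞]: v=9
H [α=-2,β=9]: v=8
F [α=-2,β=+∞]: v=3
J [α=3,β=+∞]: v=8
K [α=3,β=8]: v=9 after child 1 ≥ β → β-cutoff, skip 2
L [α=3,β=8]: v=7
I [α=3,β=+∞]: v=7
Root [α=-∞,β=+∞]: v=7
Leaves evaluated: 21 of 25.

21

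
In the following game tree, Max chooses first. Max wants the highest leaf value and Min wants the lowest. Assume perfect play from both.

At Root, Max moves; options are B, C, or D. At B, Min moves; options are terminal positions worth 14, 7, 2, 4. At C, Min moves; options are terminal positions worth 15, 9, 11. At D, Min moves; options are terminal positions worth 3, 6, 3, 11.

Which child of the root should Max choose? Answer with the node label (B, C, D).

B (Min): min(14, 7, 2, 4) = 2
C (Min): min(15, 9, 11) = 9
D (Min): min(3, 6, 3, 11) = 3
Root (Max): max(2, 9, 3) = 9
Max picks the child with the highest value: C (value 9).

C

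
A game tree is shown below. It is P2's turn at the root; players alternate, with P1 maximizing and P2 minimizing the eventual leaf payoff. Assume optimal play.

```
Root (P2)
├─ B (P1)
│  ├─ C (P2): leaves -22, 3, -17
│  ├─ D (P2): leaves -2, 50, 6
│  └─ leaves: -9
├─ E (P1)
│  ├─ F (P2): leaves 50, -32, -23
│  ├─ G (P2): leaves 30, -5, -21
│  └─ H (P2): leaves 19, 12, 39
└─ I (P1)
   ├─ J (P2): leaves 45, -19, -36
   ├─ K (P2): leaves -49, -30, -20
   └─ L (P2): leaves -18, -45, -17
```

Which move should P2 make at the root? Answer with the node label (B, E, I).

I

C (P2): min(-22, 3, -17) = -22
D (P2): min(-2, 50, 6) = -2
B (P1): max(-22, -2, -9) = -2
F (P2): min(50, -32, -23) = -32
G (P2): min(30, -5, -21) = -21
H (P2): min(19, 12, 39) = 12
E (P1): max(-32, -21, 12) = 12
J (P2): min(45, -19, -36) = -36
K (P2): min(-49, -30, -20) = -49
L (P2): min(-18, -45, -17) = -45
I (P1): max(-36, -49, -45) = -36
Root (P2): min(-2, 12, -36) = -36
P2 picks the child with the lowest value: I (value -36).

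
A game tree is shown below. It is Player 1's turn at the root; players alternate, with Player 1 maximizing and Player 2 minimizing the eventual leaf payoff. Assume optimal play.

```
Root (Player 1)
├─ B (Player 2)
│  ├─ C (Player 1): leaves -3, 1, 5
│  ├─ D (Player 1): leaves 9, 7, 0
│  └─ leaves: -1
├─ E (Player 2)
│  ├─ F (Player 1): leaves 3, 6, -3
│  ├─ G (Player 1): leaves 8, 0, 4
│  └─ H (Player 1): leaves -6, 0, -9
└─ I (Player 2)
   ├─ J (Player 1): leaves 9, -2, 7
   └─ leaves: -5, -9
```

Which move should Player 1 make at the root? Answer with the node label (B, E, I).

E

C (Player 1): max(-3, 1, 5) = 5
D (Player 1): max(9, 7, 0) = 9
B (Player 2): min(5, 9, -1) = -1
F (Player 1): max(3, 6, -3) = 6
G (Player 1): max(8, 0, 4) = 8
H (Player 1): max(-6, 0, -9) = 0
E (Player 2): min(6, 8, 0) = 0
J (Player 1): max(9, -2, 7) = 9
I (Player 2): min(9, -5, -9) = -9
Root (Player 1): max(-1, 0, -9) = 0
Player 1 picks the child with the highest value: E (value 0).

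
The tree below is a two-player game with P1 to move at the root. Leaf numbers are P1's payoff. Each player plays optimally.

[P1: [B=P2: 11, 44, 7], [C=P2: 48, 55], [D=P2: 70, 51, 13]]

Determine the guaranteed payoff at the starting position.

48

B (P2): min(11, 44, 7) = 7
C (P2): min(48, 55) = 48
D (P2): min(70, 51, 13) = 13
Root (P1): max(7, 48, 13) = 48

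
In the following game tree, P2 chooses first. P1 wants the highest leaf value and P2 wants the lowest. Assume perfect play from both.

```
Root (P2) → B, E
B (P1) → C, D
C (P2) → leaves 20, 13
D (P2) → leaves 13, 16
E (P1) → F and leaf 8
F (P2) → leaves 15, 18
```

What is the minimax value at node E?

F: min(15, 18) = 15
E: max(15, 8) = 15

15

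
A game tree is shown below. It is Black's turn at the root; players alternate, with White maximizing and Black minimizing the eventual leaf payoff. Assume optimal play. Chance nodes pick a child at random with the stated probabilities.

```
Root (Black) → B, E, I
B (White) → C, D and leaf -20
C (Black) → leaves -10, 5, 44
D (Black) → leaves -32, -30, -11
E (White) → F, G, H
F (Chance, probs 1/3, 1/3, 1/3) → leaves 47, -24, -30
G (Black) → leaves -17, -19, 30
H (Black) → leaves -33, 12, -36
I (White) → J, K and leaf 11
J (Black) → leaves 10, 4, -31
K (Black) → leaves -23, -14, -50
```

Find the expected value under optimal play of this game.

C (Black): min(-10, 5, 44) = -10
D (Black): min(-32, -30, -11) = -32
B (White): max(-10, -32, -20) = -10
F (Chance): 1/3·47 + 1/3·-24 + 1/3·-30 = -2.33
G (Black): min(-17, -19, 30) = -19
H (Black): min(-33, 12, -36) = -36
E (White): max(-2.33, -19, -36) = -2.33
J (Black): min(10, 4, -31) = -31
K (Black): min(-23, -14, -50) = -50
I (White): max(-31, -50, 11) = 11
Root (Black): min(-10, -2.33, 11) = -10

-10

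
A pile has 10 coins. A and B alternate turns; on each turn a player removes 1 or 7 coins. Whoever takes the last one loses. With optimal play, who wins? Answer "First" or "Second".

First

i:   0  1  2  3  4  5  6  7  8  9 10
     W  L  W  L  W  L  W  L  W  L  W
Position 10 is W, so the first player wins.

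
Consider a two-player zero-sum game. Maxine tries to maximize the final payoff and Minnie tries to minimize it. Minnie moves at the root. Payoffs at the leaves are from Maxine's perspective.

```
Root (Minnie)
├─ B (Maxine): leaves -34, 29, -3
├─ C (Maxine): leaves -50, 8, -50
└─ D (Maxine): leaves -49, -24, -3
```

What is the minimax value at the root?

-3

B (Maxine): max(-34, 29, -3) = 29
C (Maxine): max(-50, 8, -50) = 8
D (Maxine): max(-49, -24, -3) = -3
Root (Minnie): min(29, 8, -3) = -3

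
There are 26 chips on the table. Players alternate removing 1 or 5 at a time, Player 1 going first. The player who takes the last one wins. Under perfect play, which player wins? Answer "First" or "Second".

Compute winning (W) and losing (L) positions by backward induction:
i:   0  1  2  3  4  5  6  7  8  9 10 11 12 13 14 15 16 17 18 19 20 21 22 23 24 25 26
     L  W  L  W  L  W  L  W  L  W  L  W  L  W  L  W  L  W  L  W  L  W  L  W  L  W  L
Position 26 is L, so the second player wins.

Second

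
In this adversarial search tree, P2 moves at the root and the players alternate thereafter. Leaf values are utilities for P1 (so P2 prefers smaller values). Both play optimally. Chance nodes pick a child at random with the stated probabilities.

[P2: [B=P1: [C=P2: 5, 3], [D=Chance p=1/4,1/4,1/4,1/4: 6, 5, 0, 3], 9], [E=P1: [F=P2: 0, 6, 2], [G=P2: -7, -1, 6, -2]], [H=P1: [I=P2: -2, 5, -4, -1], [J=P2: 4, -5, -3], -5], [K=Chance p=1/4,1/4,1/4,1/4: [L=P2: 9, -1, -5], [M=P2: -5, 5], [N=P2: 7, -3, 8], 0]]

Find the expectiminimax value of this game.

C (P2): min(5, 3) = 3
D (Chance): 1/4·6 + 1/4·5 + 1/4·0 + 1/4·3 = 3.5
B (P1): max(3, 3.5, 9) = 9
F (P2): min(0, 6, 2) = 0
G (P2): min(-7, -1, 6, -2) = -7
E (P1): max(0, -7) = 0
I (P2): min(-2, 5, -4, -1) = -4
J (P2): min(4, -5, -3) = -5
H (P1): max(-4, -5, -5) = -4
L (P2): min(9, -1, -5) = -5
M (P2): min(-5, 5) = -5
N (P2): min(7, -3, 8) = -3
K (Chance): 1/4·-5 + 1/4·-5 + 1/4·-3 + 1/4·0 = -3.25
Root (P2): min(9, 0, -4, -3.25) = -4

-4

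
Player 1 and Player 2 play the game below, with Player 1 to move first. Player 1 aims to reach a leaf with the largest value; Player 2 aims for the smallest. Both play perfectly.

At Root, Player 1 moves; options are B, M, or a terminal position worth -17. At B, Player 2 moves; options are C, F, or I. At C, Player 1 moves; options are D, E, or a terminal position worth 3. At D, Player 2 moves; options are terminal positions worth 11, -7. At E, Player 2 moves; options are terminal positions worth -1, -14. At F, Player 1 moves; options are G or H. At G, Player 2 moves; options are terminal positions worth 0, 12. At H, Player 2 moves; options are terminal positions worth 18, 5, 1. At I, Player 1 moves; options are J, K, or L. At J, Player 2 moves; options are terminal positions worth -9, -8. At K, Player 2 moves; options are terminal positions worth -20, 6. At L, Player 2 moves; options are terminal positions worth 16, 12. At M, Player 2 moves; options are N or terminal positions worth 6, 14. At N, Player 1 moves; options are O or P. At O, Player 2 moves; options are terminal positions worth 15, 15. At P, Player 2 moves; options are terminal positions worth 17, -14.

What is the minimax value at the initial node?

6

D (Player 2): min(11, -7) = -7
E (Player 2): min(-1, -14) = -14
C (Player 1): max(-7, -14, 3) = 3
G (Player 2): min(0, 12) = 0
H (Player 2): min(18, 5, 1) = 1
F (Player 1): max(0, 1) = 1
J (Player 2): min(-9, -8) = -9
K (Player 2): min(-20, 6) = -20
L (Player 2): min(16, 12) = 12
I (Player 1): max(-9, -20, 12) = 12
B (Player 2): min(3, 1, 12) = 1
O (Player 2): min(15, 15) = 15
P (Player 2): min(17, -14) = -14
N (Player 1): max(15, -14) = 15
M (Player 2): min(15, 6, 14) = 6
Root (Player 1): max(1, 6, -17) = 6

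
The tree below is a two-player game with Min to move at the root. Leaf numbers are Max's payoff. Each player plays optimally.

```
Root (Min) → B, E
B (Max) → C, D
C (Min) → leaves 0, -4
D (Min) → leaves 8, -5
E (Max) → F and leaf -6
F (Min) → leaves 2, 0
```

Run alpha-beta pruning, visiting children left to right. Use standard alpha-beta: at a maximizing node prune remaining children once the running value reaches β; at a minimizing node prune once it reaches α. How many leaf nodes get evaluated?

6

C [α=-∞,β=+∞]: v=-4
D [α=-4,β=+∞]: v=-5
B [α=-∞,β=+∞]: v=-4
F [α=-∞,β=-4]: v=0
E [α=-∞,β=-4]: v=0 after child 1 ≥ β → β-cutoff, skip 1
Root [α=-∞,β=+∞]: v=-4
Leaves evaluated: 6 of 7.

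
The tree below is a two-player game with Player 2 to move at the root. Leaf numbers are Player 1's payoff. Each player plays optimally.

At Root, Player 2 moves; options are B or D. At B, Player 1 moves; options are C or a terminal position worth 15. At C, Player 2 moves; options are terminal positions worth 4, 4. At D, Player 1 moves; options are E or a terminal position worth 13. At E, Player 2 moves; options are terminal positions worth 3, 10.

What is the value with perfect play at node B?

15

C: min(4, 4) = 4
B: max(4, 15) = 15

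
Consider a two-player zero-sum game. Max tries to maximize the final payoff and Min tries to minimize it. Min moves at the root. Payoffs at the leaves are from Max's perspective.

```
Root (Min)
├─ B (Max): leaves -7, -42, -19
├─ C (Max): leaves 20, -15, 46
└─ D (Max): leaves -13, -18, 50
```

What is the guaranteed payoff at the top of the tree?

B (Max): max(-7, -42, -19) = -7
C (Max): max(20, -15, 46) = 46
D (Max): max(-13, -18, 50) = 50
Root (Min): min(-7, 46, 50) = -7

-7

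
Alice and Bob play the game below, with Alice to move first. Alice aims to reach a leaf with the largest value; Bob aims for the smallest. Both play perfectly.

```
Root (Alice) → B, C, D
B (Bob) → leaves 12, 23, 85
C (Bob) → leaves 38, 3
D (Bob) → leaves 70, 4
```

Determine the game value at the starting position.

12

B (Bob): min(12, 23, 85) = 12
C (Bob): min(38, 3) = 3
D (Bob): min(70, 4) = 4
Root (Alice): max(12, 3, 4) = 12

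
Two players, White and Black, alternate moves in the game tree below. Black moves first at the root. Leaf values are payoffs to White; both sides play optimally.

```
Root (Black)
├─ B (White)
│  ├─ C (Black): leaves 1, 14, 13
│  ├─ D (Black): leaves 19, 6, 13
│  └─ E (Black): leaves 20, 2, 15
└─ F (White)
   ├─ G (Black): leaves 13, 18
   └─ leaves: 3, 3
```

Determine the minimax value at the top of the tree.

C (Black): min(1, 14, 13) = 1
D (Black): min(19, 6, 13) = 6
E (Black): min(20, 2, 15) = 2
B (White): max(1, 6, 2) = 6
G (Black): min(13, 18) = 13
F (White): max(13, 3, 3) = 13
Root (Black): min(6, 13) = 6

6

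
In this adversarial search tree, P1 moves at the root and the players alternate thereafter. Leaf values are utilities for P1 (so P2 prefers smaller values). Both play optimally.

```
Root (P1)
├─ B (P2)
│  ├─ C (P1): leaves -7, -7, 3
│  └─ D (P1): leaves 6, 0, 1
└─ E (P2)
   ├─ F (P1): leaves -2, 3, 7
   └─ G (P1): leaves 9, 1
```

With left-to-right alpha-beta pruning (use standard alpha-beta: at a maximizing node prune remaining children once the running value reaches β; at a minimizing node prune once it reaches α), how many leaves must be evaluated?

C [α=-∞,β=+∞]: v=3
D [α=-∞,β=3]: v=6 after child 1 ≥ β → β-cutoff, skip 2
B [α=-∞,β=+∞]: v=3
F [α=3,β=+∞]: v=7
G [α=3,β=7]: v=9 after child 1 ≥ β → β-cutoff, skip 1
E [α=3,β=+∞]: v=7
Root [α=-∞,β=+∞]: v=7
Leaves evaluated: 8 of 11.

8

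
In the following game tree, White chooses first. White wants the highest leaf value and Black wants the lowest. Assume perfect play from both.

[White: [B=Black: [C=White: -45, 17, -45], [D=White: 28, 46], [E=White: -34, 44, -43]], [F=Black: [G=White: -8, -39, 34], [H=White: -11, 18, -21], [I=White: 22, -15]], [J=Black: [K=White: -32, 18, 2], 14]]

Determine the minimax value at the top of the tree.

18

C (White): max(-45, 17, -45) = 17
D (White): max(28, 46) = 46
E (White): max(-34, 44, -43) = 44
B (Black): min(17, 46, 44) = 17
G (White): max(-8, -39, 34) = 34
H (White): max(-11, 18, -21) = 18
I (White): max(22, -15) = 22
F (Black): min(34, 18, 22) = 18
K (White): max(-32, 18, 2) = 18
J (Black): min(18, 14) = 14
Root (White): max(17, 18, 14) = 18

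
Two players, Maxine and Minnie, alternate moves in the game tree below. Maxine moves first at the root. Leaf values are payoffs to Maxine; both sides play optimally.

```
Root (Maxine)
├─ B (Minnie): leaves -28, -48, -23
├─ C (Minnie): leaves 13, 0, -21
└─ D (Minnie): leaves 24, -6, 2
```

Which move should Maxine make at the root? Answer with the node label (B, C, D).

B (Minnie): min(-28, -48, -23) = -48
C (Minnie): min(13, 0, -21) = -21
D (Minnie): min(24, -6, 2) = -6
Root (Maxine): max(-48, -21, -6) = -6
Maxine picks the child with the highest value: D (value -6).

D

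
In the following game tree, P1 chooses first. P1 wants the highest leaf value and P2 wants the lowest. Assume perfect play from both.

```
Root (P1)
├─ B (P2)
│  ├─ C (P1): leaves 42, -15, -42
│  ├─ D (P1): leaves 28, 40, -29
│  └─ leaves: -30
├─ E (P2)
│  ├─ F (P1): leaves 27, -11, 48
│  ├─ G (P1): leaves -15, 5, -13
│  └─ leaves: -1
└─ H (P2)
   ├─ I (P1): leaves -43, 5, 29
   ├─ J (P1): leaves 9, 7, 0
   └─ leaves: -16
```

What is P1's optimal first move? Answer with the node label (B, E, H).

E

C (P1): max(42, -15, -42) = 42
D (P1): max(28, 40, -29) = 40
B (P2): min(42, 40, -30) = -30
F (P1): max(27, -11, 48) = 48
G (P1): max(-15, 5, -13) = 5
E (P2): min(48, 5, -1) = -1
I (P1): max(-43, 5, 29) = 29
J (P1): max(9, 7, 0) = 9
H (P2): min(29, 9, -16) = -16
Root (P1): max(-30, -1, -16) = -1
P1 picks the child with the highest value: E (value -1).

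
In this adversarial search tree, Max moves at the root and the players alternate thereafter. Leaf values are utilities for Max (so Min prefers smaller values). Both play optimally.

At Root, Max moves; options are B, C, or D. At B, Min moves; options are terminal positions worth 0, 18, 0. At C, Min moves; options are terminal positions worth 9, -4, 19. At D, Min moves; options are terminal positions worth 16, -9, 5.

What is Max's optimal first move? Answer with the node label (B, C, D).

B

B (Min): min(0, 18, 0) = 0
C (Min): min(9, -4, 19) = -4
D (Min): min(16, -9, 5) = -9
Root (Max): max(0, -4, -9) = 0
Max picks the child with the highest value: B (value 0).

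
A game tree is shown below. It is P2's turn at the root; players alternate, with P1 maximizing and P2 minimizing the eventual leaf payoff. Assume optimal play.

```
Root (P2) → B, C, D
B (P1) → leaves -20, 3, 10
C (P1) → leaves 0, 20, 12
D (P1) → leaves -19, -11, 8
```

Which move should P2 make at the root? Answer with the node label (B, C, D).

D

B (P1): max(-20, 3, 10) = 10
C (P1): max(0, 20, 12) = 20
D (P1): max(-19, -11, 8) = 8
Root (P2): min(10, 20, 8) = 8
P2 picks the child with the lowest value: D (value 8).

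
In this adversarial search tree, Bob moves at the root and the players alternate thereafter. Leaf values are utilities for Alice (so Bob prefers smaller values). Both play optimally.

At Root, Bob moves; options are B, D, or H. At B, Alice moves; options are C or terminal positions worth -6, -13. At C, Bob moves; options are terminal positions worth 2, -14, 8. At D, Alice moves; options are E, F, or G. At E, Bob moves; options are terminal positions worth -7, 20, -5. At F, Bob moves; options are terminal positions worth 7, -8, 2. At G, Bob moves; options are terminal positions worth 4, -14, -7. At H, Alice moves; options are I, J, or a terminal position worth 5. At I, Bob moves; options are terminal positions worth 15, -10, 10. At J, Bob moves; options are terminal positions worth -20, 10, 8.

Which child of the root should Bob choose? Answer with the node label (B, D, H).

C (Bob): min(2, -14, 8) = -14
B (Alice): max(-14, -6, -13) = -6
E (Bob): min(-7, 20, -5) = -7
F (Bob): min(7, -8, 2) = -8
G (Bob): min(4, -14, -7) = -14
D (Alice): max(-7, -8, -14) = -7
I (Bob): min(15, -10, 10) = -10
J (Bob): min(-20, 10, 8) = -20
H (Alice): max(-10, -20, 5) = 5
Root (Bob): min(-6, -7, 5) = -7
Bob picks the child with the lowest value: D (value -7).

D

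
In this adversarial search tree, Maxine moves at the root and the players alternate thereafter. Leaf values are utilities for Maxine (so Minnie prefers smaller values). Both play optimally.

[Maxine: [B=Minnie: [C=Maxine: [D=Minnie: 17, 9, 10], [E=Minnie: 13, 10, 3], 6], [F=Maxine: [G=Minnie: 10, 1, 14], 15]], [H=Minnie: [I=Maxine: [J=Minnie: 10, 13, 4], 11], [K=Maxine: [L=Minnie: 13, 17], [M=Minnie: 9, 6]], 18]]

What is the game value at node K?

13

L: min(13, 17) = 13
M: min(9, 6) = 6
K: max(13, 6) = 13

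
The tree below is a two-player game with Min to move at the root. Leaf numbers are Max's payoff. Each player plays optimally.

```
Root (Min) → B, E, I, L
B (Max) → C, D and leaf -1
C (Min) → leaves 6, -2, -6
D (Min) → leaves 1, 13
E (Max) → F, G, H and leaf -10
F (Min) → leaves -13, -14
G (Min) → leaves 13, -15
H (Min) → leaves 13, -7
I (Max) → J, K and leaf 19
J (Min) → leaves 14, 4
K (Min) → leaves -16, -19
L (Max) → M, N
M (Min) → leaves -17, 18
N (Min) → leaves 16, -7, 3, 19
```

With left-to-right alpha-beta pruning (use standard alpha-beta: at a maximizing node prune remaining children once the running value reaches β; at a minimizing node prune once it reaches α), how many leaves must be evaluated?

21

C [α=-∞,β=+∞]: v=-6
D [α=-6,β=+∞]: v=1
B [α=-∞,β=+∞]: v=1
F [α=-∞,β=1]: v=-14
G [α=-14,β=1]: v=-15
H [α=-14,β=1]: v=-7
E [α=-∞,β=1]: v=-7
J [α=-∞,β=-7]: v=4
I [α=-∞,β=-7]: v=4 after child 1 ≥ β → β-cutoff, skip 2
M [α=-∞,β=-7]: v=-17
N [α=-17,β=-7]: v=-7
L [α=-∞,β=-7]: v=-7
Root [α=-∞,β=+∞]: v=-7
Leaves evaluated: 21 of 24.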